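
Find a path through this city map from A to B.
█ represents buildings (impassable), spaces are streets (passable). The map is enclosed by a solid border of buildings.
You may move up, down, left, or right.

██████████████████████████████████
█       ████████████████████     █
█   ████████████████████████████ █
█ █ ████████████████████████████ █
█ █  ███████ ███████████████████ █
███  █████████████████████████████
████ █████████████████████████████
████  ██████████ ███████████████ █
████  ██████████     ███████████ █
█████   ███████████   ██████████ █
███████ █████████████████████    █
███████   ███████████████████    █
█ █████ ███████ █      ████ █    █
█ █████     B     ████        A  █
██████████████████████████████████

Finding the shortest path from A to B:
Movement: cardinal only
Path length: 20 steps
Directions: left → left → left → left → left → left → left → left → up → left → left → left → left → left → down → left → left → left → left → left

Solution:

██████████████████████████████████
█       ████████████████████     █
█   ████████████████████████████ █
█ █ ████████████████████████████ █
█ █  ███████ ███████████████████ █
███  █████████████████████████████
████ █████████████████████████████
████  ██████████ ███████████████ █
████  ██████████     ███████████ █
█████   ███████████   ██████████ █
███████ █████████████████████    █
███████   ███████████████████    █
█ █████ ███████ █↓←←←←↰████ █    █
█ █████     B←←←←↲████↑←←←←←←←A  █
██████████████████████████████████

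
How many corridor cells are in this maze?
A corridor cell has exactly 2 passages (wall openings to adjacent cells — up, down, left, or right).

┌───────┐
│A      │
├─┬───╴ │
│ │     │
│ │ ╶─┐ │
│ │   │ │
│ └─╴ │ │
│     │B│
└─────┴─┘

Counting cells with exactly 2 passages:
Total corridor cells: 12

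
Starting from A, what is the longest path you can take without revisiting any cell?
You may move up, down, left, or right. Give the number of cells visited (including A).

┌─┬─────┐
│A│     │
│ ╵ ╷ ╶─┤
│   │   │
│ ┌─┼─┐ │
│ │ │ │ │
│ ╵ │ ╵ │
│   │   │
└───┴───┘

Finding longest simple path using DFS:
Start: (0, 0)
Longest path visits 11 cells
Path: A → down → right → up → right → down → right → down → down → left → up

Solution:

┌─┬─────┐
│A│↱ ↓  │
│ ╵ ╷ ╶─┤
│↳ ↑│↳ ↓│
│ ┌─┼─┐ │
│ │ │B│↓│
│ ╵ │ ╵ │
│   │↑ ↲│
└───┴───┘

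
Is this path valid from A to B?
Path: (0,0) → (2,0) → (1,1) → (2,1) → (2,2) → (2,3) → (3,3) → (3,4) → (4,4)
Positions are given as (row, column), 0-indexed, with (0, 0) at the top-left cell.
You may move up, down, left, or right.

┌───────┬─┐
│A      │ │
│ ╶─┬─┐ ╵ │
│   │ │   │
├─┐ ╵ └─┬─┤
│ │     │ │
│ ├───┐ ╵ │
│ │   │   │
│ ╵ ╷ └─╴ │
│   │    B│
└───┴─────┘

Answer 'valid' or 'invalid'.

Checking path validity:
Result: Invalid move at step 1: cannot move from (0, 0) to (2, 0).

invalid

Correct solution:

┌───────┬─┐
│A      │ │
│ ╶─┬─┐ ╵ │
│↳ ↓│ │   │
├─┐ ╵ └─┬─┤
│ │↳ → ↓│ │
│ ├───┐ ╵ │
│ │   │↳ ↓│
│ ╵ ╷ └─╴ │
│   │    B│
└───┴─────┘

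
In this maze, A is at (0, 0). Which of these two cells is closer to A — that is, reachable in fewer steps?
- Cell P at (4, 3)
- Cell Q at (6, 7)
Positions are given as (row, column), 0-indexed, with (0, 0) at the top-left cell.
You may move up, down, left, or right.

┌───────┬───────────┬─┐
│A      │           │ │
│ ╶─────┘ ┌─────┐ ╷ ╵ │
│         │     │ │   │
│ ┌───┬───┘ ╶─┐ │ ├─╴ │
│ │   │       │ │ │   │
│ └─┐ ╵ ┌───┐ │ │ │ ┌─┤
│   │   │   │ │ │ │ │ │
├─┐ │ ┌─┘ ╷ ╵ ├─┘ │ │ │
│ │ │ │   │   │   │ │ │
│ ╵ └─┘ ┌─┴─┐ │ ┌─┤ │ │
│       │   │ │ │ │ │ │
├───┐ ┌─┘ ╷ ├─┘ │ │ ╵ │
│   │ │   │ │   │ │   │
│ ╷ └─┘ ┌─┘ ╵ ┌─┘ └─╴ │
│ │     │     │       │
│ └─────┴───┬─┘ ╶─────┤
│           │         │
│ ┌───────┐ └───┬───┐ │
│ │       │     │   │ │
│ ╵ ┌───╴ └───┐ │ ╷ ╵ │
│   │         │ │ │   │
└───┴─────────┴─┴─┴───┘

Shortest path A → P at (4, 3): 9 steps
Shortest path A → Q at (6, 7): 17 steps

P is closer (9 steps vs 17 steps).

Path to P:

┌───────┬───────────┬─┐
│A      │           │ │
│ ╶─────┘ ┌─────┐ ╷ ╵ │
│↓        │     │ │   │
│ ┌───┬───┘ ╶─┐ │ ├─╴ │
│↓│   │       │ │ │   │
│ └─┐ ╵ ┌───┐ │ │ │ ┌─┤
│↳ ↓│   │   │ │ │ │ │ │
├─┐ │ ┌─┘ ╷ ╵ ├─┘ │ │ │
│ │↓│ │P  │   │   │ │ │
│ ╵ └─┘ ┌─┴─┐ │ ┌─┤ │ │
│  ↳ → ↑│   │ │ │ │ │ │
├───┐ ┌─┘ ╷ ├─┘ │ │ ╵ │
│   │ │   │ │   │ │   │
│ ╷ └─┘ ┌─┘ ╵ ┌─┘ └─╴ │
│ │     │     │       │
│ └─────┴───┬─┘ ╶─────┤
│           │         │
│ ┌───────┐ └───┬───┐ │
│ │       │     │   │ │
│ ╵ ┌───╴ └───┐ │ ╷ ╵ │
│   │         │ │ │   │
└───┴─────────┴─┴─┴───┘

Path to Q:

┌───────┬───────────┬─┐
│A      │↱ → → → ↓  │ │
│ ╶─────┘ ┌─────┐ ╷ ╵ │
│↳ → → → ↑│     │↓│   │
│ ┌───┬───┘ ╶─┐ │ ├─╴ │
│ │   │       │ │↓│   │
│ └─┐ ╵ ┌───┐ │ │ │ ┌─┤
│   │   │   │ │ │↓│ │ │
├─┐ │ ┌─┘ ╷ ╵ ├─┘ │ │ │
│ │ │ │   │   │↓ ↲│ │ │
│ ╵ └─┘ ┌─┴─┐ │ ┌─┤ │ │
│       │   │ │↓│ │ │ │
├───┐ ┌─┘ ╷ ├─┘ │ │ ╵ │
│   │ │   │ │  Q│ │   │
│ ╷ └─┘ ┌─┘ ╵ ┌─┘ └─╴ │
│ │     │     │       │
│ └─────┴───┬─┘ ╶─────┤
│           │         │
│ ┌───────┐ └───┬───┐ │
│ │       │     │   │ │
│ ╵ ┌───╴ └───┐ │ ╷ ╵ │
│   │         │ │ │   │
└───┴─────────┴─┴─┴───┘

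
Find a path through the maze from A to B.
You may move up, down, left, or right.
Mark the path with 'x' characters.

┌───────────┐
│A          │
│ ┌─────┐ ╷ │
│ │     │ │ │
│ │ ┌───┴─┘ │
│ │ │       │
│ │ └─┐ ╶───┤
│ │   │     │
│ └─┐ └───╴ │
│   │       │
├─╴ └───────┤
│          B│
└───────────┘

Finding the shortest path through the maze:
Path length: 10 steps
Directions: down → down → down → down → right → down → right → right → right → right

Solution:

┌───────────┐
│A          │
│ ┌─────┐ ╷ │
│x│     │ │ │
│ │ ┌───┴─┘ │
│x│ │       │
│ │ └─┐ ╶───┤
│x│   │     │
│ └─┐ └───╴ │
│x x│       │
├─╴ └───────┤
│  x x x x B│
└───────────┘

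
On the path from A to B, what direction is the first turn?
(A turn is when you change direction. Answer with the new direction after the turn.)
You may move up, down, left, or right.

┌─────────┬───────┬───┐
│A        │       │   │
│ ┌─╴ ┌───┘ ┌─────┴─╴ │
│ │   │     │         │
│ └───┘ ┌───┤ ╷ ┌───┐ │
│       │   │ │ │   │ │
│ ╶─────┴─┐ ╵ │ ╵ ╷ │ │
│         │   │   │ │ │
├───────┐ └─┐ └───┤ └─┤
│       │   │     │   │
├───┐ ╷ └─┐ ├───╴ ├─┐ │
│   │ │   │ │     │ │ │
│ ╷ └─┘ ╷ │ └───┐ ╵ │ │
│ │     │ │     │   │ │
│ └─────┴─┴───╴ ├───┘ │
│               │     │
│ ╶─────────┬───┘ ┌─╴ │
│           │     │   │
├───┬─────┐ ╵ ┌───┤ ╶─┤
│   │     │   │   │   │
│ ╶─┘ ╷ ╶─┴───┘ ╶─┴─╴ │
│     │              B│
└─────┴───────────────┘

Directions: down, down, down, right, right, right, right, down, right, down, down, right, right, down, left, left, left, left, left, left, left, down, right, right, right, right, right, down, right, up, right, right, up, right, right, down, left, down, right, down
First turn direction: right

Solution:

┌─────────┬───────┬───┐
│A        │       │   │
│ ┌─╴ ┌───┘ ┌─────┴─╴ │
│↓│   │     │         │
│ └───┘ ┌───┤ ╷ ┌───┐ │
│↓      │   │ │ │   │ │
│ ╶─────┴─┐ ╵ │ ╵ ╷ │ │
│↳ → → → ↓│   │   │ │ │
├───────┐ └─┐ └───┤ └─┤
│       │↳ ↓│     │   │
├───┐ ╷ └─┐ ├───╴ ├─┐ │
│   │ │   │↓│     │ │ │
│ ╷ └─┘ ╷ │ └───┐ ╵ │ │
│ │     │ │↳ → ↓│   │ │
│ └─────┴─┴───╴ ├───┘ │
│↓ ← ← ← ← ← ← ↲│↱ → ↓│
│ ╶─────────┬───┘ ┌─╴ │
│↳ → → → → ↓│↱ → ↑│↓ ↲│
├───┬─────┐ ╵ ┌───┤ ╶─┤
│   │     │↳ ↑│   │↳ ↓│
│ ╶─┘ ╷ ╶─┴───┘ ╶─┴─╴ │
│     │              B│
└─────┴───────────────┘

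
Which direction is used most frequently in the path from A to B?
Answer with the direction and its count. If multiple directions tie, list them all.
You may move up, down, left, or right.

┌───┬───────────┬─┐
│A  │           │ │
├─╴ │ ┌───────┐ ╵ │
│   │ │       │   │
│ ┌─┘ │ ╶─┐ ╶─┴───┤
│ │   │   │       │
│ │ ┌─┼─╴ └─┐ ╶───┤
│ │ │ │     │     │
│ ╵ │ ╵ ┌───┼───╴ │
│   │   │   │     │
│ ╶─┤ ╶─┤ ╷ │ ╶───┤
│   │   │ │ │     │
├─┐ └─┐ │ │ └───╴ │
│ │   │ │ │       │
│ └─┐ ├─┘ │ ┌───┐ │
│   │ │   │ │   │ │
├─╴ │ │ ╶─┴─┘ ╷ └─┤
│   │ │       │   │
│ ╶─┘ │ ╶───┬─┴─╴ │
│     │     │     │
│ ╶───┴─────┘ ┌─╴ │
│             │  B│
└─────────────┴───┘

Directions: right, down, left, down, down, down, down, right, down, right, down, down, down, left, left, down, right, right, right, right, right, right, up, right, right, down
Counts: {'right': 11, 'down': 11, 'left': 3, 'up': 1}
Most common: down and right (tied at 11 times each)

Solution:

┌───┬───────────┬─┐
│A ↓│           │ │
├─╴ │ ┌───────┐ ╵ │
│↓ ↲│ │       │   │
│ ┌─┘ │ ╶─┐ ╶─┴───┤
│↓│   │   │       │
│ │ ┌─┼─╴ └─┐ ╶───┤
│↓│ │ │     │     │
│ ╵ │ ╵ ┌───┼───╴ │
│↓  │   │   │     │
│ ╶─┤ ╶─┤ ╷ │ ╶───┤
│↳ ↓│   │ │ │     │
├─┐ └─┐ │ │ └───╴ │
│ │↳ ↓│ │ │       │
│ └─┐ ├─┘ │ ┌───┐ │
│   │↓│   │ │   │ │
├─╴ │ │ ╶─┴─┘ ╷ └─┤
│   │↓│       │   │
│ ╶─┘ │ ╶───┬─┴─╴ │
│↓ ← ↲│     │↱ → ↓│
│ ╶───┴─────┘ ┌─╴ │
│↳ → → → → → ↑│  B│
└─────────────┴───┘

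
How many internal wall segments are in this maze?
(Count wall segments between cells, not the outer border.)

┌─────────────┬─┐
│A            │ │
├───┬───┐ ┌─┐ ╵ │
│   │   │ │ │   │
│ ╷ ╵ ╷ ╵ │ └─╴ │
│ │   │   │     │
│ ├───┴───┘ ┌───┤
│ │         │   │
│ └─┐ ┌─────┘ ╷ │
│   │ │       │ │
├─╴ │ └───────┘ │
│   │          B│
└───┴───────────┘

Counting internal wall segments:
Total internal walls: 35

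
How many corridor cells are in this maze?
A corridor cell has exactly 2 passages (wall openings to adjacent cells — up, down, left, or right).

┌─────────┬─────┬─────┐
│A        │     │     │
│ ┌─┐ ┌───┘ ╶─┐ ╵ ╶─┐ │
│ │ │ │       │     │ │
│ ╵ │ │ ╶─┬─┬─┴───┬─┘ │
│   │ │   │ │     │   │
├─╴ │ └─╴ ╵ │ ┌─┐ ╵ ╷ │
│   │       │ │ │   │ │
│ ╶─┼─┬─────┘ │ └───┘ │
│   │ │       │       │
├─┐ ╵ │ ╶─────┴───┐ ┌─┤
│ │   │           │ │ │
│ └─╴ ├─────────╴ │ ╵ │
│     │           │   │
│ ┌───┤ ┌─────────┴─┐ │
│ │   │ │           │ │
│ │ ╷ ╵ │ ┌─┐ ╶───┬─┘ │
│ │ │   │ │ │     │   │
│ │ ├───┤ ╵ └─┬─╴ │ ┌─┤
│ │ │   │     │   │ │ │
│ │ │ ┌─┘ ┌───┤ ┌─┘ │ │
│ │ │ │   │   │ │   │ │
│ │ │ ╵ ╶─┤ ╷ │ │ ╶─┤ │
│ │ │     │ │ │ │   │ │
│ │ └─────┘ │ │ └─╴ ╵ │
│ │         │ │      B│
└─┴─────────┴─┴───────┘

Counting cells with exactly 2 passages:
Total corridor cells: 111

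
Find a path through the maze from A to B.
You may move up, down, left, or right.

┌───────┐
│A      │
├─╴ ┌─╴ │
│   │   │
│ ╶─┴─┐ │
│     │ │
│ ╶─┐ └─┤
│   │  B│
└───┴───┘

Finding the shortest path through the maze:
Path length: 8 steps
Directions: right → down → left → down → right → right → down → right

Solution:

┌───────┐
│A ↓    │
├─╴ ┌─╴ │
│↓ ↲│   │
│ ╶─┴─┐ │
│↳ → ↓│ │
│ ╶─┐ └─┤
│   │↳ B│
└───┴───┘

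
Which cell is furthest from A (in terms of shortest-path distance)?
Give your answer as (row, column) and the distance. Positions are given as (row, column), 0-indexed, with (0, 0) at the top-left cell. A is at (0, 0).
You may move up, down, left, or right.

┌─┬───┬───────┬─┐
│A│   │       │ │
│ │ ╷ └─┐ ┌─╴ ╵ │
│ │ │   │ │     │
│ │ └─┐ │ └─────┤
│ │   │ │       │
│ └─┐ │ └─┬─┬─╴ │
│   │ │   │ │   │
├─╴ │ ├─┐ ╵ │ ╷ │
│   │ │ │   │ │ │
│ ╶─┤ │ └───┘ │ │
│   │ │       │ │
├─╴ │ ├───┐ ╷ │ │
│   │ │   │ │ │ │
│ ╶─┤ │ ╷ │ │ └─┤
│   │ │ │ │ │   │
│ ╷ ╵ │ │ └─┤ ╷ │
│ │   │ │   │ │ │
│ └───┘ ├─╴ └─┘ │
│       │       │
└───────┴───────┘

Computing BFS distances from A to all cells:
Furthest cell: (0, 7)
Distance: 45 steps

Path from A to the furthest cell:

┌─┬───┬───────┬─┐
│A│   │  ↱ → ↓│B│
│ │ ╷ └─┐ ┌─╴ ╵ │
│↓│ │   │↑│  ↳ ↑│
│ │ └─┐ │ └─────┤
│↓│   │ │↑ ← ← ↰│
│ └─┐ │ └─┬─┬─╴ │
│↳ ↓│ │   │ │↱ ↑│
├─╴ │ ├─┐ ╵ │ ╷ │
│↓ ↲│ │ │   │↑│ │
│ ╶─┤ │ └───┘ │ │
│↳ ↓│ │      ↑│ │
├─╴ │ ├───┐ ╷ │ │
│↓ ↲│ │↱ ↓│ │↑│ │
│ ╶─┤ │ ╷ │ │ └─┤
│↓  │ │↑│↓│ │↑ ↰│
│ ╷ ╵ │ │ └─┤ ╷ │
│↓│   │↑│↳ ↓│ │↑│
│ └───┘ ├─╴ └─┘ │
│↳ → → ↑│  ↳ → ↑│
└───────┴───────┘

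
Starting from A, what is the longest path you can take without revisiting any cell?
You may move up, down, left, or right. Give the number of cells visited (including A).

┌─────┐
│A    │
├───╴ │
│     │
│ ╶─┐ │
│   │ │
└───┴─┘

Finding longest simple path using DFS:
Start: (0, 0)
Longest path visits 8 cells
Path: A → right → right → down → left → left → down → right

Solution:

┌─────┐
│A → ↓│
├───╴ │
│↓ ← ↲│
│ ╶─┐ │
│↳ B│ │
└───┴─┘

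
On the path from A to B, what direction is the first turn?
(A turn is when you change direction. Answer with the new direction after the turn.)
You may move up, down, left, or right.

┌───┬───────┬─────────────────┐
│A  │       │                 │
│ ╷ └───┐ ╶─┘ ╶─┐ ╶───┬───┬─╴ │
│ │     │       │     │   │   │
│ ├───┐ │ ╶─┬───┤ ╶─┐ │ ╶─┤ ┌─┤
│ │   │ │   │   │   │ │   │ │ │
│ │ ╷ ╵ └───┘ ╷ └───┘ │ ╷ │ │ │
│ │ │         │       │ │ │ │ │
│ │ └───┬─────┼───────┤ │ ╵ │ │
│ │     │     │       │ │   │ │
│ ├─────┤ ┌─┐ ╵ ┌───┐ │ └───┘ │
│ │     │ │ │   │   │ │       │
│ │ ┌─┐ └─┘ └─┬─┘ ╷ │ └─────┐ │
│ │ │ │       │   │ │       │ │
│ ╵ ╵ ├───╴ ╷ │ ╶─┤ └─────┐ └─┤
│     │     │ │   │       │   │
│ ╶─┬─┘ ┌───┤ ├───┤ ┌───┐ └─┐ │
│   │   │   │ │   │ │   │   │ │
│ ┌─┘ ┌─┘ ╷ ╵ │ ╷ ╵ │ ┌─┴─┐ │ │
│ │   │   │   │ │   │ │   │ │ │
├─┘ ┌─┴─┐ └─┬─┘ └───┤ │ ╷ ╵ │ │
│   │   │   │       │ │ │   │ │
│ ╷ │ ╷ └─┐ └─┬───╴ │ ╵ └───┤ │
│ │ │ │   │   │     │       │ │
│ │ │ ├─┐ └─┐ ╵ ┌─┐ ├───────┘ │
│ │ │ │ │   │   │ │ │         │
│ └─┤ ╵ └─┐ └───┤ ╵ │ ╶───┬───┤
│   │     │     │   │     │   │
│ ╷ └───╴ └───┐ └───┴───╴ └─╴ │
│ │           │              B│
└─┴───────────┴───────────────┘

Directions: down, down, down, down, down, down, down, right, up, up, right, right, down, right, right, down, left, left, down, left, down, left, down, left, down, down, down, right, down, right, right, right, up, left, left, up, up, up, right, down, right, down, right, down, right, right, down, right, right, right, right, right, right, right
First turn direction: right

Solution:

┌───┬───────┬─────────────────┐
│A  │       │                 │
│ ╷ └───┐ ╶─┘ ╶─┐ ╶───┬───┬─╴ │
│↓│     │       │     │   │   │
│ ├───┐ │ ╶─┬───┤ ╶─┐ │ ╶─┤ ┌─┤
│↓│   │ │   │   │   │ │   │ │ │
│ │ ╷ ╵ └───┘ ╷ └───┘ │ ╷ │ │ │
│↓│ │         │       │ │ │ │ │
│ │ └───┬─────┼───────┤ │ ╵ │ │
│↓│     │     │       │ │   │ │
│ ├─────┤ ┌─┐ ╵ ┌───┐ │ └───┘ │
│↓│↱ → ↓│ │ │   │   │ │       │
│ │ ┌─┐ └─┘ └─┬─┘ ╷ │ └─────┐ │
│↓│↑│ │↳ → ↓  │   │ │       │ │
│ ╵ ╵ ├───╴ ╷ │ ╶─┤ └─────┐ └─┤
│↳ ↑  │↓ ← ↲│ │   │       │   │
│ ╶─┬─┘ ┌───┤ ├───┤ ┌───┐ └─┐ │
│   │↓ ↲│   │ │   │ │   │   │ │
│ ┌─┘ ┌─┘ ╷ ╵ │ ╷ ╵ │ ┌─┴─┐ │ │
│ │↓ ↲│   │   │ │   │ │   │ │ │
├─┘ ┌─┴─┐ └─┬─┘ └───┤ │ ╷ ╵ │ │
│↓ ↲│↱ ↓│   │       │ │ │   │ │
│ ╷ │ ╷ └─┐ └─┬───╴ │ ╵ └───┤ │
│↓│ │↑│↳ ↓│   │     │       │ │
│ │ │ ├─┐ └─┐ ╵ ┌─┐ ├───────┘ │
│↓│ │↑│ │↳ ↓│   │ │ │         │
│ └─┤ ╵ └─┐ └───┤ ╵ │ ╶───┬───┤
│↳ ↓│↑ ← ↰│↳ → ↓│   │     │   │
│ ╷ └───╴ └───┐ └───┴───╴ └─╴ │
│ │↳ → → ↑    │↳ → → → → → → B│
└─┴───────────┴───────────────┘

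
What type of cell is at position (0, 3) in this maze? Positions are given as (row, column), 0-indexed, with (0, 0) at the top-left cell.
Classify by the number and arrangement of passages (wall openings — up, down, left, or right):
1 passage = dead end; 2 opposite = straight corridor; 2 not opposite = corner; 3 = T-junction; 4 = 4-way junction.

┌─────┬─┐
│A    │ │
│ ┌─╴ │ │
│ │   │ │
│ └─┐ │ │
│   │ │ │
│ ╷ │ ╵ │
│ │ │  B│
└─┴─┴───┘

Checking cell at (0, 3):
Number of passages: 1
Cell type: dead end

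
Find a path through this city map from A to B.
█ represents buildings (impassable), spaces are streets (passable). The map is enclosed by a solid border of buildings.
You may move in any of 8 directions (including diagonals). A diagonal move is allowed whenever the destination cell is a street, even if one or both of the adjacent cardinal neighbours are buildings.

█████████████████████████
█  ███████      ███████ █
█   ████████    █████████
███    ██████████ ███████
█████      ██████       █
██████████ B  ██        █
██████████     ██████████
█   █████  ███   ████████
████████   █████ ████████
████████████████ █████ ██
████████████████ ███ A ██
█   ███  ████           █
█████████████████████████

Finding the shortest path from A to B:
Movement: 8-directional
Path length: 12 steps
Directions: left → down-left → left → left → up-left → up → up → up-left → left → up-left → left → up-left

Solution:

█████████████████████████
█  ███████      ███████ █
█   ████████    █████████
███    ██████████ ███████
█████      ██████       █
██████████ B  ██        █
██████████  ↖← ██████████
█   █████  ███↖← ████████
████████   █████↖████████
████████████████↑█████ ██
████████████████↑███↙A ██
█   ███  ████    ↖←←    █
█████████████████████████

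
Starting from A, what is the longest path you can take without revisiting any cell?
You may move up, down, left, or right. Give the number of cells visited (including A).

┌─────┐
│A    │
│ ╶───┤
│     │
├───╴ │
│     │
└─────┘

Finding longest simple path using DFS:
Start: (0, 0)
Longest path visits 7 cells
Path: A → down → right → right → down → left → left

Solution:

┌─────┐
│A    │
│ ╶───┤
│↳ → ↓│
├───╴ │
│B ← ↲│
└─────┘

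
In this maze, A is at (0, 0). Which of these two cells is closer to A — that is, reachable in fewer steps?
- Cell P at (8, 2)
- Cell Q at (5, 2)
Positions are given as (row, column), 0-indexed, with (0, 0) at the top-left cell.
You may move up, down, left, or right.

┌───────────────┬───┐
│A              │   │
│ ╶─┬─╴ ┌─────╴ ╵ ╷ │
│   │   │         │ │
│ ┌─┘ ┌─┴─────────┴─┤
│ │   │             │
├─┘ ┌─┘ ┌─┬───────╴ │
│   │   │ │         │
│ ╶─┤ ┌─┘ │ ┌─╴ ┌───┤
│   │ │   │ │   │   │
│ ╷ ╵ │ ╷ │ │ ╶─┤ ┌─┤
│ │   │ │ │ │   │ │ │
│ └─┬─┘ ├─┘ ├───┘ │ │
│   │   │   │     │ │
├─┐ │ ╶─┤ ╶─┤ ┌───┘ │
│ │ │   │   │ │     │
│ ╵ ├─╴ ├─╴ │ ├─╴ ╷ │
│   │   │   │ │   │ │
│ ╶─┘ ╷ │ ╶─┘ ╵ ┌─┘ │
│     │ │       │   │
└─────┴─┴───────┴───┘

Shortest path A → P at (8, 2): 20 steps
Shortest path A → Q at (5, 2): 13 steps

Q is closer (13 steps vs 20 steps).

Path to P:

┌───────────────┬───┐
│A → → ↓        │   │
│ ╶─┬─╴ ┌─────╴ ╵ ╷ │
│   │↓ ↲│         │ │
│ ┌─┘ ┌─┴─────────┴─┤
│ │↓ ↲│             │
├─┘ ┌─┘ ┌─┬───────╴ │
│↓ ↲│   │ │         │
│ ╶─┤ ┌─┘ │ ┌─╴ ┌───┤
│↓  │ │   │ │   │   │
│ ╷ ╵ │ ╷ │ │ ╶─┤ ┌─┤
│↓│   │ │ │ │   │ │ │
│ └─┬─┘ ├─┘ ├───┘ │ │
│↳ ↓│   │   │     │ │
├─┐ │ ╶─┤ ╶─┤ ┌───┘ │
│ │↓│   │   │ │     │
│ ╵ ├─╴ ├─╴ │ ├─╴ ╷ │
│↓ ↲│P  │   │ │   │ │
│ ╶─┘ ╷ │ ╶─┘ ╵ ┌─┘ │
│↳ → ↑│ │       │   │
└─────┴─┴───────┴───┘

Path to Q:

┌───────────────┬───┐
│A → → ↓        │   │
│ ╶─┬─╴ ┌─────╴ ╵ ╷ │
│   │↓ ↲│         │ │
│ ┌─┘ ┌─┴─────────┴─┤
│ │↓ ↲│             │
├─┘ ┌─┘ ┌─┬───────╴ │
│↓ ↲│   │ │         │
│ ╶─┤ ┌─┘ │ ┌─╴ ┌───┤
│↳ ↓│ │   │ │   │   │
│ ╷ ╵ │ ╷ │ │ ╶─┤ ┌─┤
│ │↳ Q│ │ │ │   │ │ │
│ └─┬─┘ ├─┘ ├───┘ │ │
│   │   │   │     │ │
├─┐ │ ╶─┤ ╶─┤ ┌───┘ │
│ │ │   │   │ │     │
│ ╵ ├─╴ ├─╴ │ ├─╴ ╷ │
│   │   │   │ │   │ │
│ ╶─┘ ╷ │ ╶─┘ ╵ ┌─┘ │
│     │ │       │   │
└─────┴─┴───────┴───┘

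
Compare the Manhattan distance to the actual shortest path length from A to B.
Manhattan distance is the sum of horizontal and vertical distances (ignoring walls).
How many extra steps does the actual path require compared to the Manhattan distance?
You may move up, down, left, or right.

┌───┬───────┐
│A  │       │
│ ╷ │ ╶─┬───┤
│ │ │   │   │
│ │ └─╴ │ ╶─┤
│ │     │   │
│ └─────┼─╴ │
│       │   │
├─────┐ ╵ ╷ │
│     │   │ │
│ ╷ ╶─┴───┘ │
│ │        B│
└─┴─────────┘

Manhattan distance: |5 - 0| + |5 - 0| = 10
Actual path length: 12
Extra steps: 12 - 10 = 2

Solution:

┌───┬───────┐
│A  │       │
│ ╷ │ ╶─┬───┤
│↓│ │   │   │
│ │ └─╴ │ ╶─┤
│↓│     │   │
│ └─────┼─╴ │
│↳ → → ↓│↱ ↓│
├─────┐ ╵ ╷ │
│     │↳ ↑│↓│
│ ╷ ╶─┴───┘ │
│ │        B│
└─┴─────────┘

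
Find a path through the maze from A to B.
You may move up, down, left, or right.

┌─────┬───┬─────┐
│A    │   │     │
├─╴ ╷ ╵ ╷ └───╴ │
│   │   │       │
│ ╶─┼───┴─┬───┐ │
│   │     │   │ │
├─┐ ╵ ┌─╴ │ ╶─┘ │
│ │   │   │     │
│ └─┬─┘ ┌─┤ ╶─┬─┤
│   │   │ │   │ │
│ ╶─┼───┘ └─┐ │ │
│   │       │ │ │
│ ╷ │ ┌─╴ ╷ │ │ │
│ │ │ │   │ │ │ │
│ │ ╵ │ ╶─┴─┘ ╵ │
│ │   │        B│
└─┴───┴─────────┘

Finding the shortest path through the maze:
Path length: 20 steps
Directions: right → right → down → right → up → right → down → right → right → right → down → down → left → left → down → right → down → down → down → right

Solution:

┌─────┬───┬─────┐
│A → ↓│↱ ↓│     │
├─╴ ╷ ╵ ╷ └───╴ │
│   │↳ ↑│↳ → → ↓│
│ ╶─┼───┴─┬───┐ │
│   │     │   │↓│
├─┐ ╵ ┌─╴ │ ╶─┘ │
│ │   │   │↓ ← ↲│
│ └─┬─┘ ┌─┤ ╶─┬─┤
│   │   │ │↳ ↓│ │
│ ╶─┼───┘ └─┐ │ │
│   │       │↓│ │
│ ╷ │ ┌─╴ ╷ │ │ │
│ │ │ │   │ │↓│ │
│ │ ╵ │ ╶─┴─┘ ╵ │
│ │   │      ↳ B│
└─┴───┴─────────┘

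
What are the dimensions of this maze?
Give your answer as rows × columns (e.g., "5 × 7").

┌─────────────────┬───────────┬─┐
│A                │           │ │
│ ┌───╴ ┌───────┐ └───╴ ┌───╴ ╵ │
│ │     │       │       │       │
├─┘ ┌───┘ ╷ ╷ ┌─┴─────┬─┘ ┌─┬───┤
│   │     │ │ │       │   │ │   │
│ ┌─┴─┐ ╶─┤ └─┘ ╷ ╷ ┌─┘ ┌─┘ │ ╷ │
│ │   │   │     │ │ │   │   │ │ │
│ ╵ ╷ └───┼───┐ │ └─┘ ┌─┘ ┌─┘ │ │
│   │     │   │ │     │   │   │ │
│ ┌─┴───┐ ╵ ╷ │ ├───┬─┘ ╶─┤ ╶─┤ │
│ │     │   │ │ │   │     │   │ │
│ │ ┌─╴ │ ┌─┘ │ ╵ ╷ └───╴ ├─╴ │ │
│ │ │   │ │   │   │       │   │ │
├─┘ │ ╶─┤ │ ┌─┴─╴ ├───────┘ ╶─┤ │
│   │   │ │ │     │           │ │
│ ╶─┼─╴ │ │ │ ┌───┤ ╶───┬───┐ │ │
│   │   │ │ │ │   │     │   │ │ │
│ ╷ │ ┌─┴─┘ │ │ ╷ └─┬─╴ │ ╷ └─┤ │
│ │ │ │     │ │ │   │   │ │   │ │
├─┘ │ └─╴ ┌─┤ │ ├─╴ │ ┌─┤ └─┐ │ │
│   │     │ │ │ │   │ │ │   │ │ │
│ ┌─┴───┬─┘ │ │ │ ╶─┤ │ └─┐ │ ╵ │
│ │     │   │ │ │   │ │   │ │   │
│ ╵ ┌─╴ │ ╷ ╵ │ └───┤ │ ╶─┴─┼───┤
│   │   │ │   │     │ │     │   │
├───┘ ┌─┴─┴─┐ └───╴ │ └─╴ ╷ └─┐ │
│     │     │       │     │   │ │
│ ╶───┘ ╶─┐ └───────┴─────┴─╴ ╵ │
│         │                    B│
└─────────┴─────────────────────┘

Counting the maze dimensions:
Rows (vertical): 15
Columns (horizontal): 16
Dimensions: 15 × 16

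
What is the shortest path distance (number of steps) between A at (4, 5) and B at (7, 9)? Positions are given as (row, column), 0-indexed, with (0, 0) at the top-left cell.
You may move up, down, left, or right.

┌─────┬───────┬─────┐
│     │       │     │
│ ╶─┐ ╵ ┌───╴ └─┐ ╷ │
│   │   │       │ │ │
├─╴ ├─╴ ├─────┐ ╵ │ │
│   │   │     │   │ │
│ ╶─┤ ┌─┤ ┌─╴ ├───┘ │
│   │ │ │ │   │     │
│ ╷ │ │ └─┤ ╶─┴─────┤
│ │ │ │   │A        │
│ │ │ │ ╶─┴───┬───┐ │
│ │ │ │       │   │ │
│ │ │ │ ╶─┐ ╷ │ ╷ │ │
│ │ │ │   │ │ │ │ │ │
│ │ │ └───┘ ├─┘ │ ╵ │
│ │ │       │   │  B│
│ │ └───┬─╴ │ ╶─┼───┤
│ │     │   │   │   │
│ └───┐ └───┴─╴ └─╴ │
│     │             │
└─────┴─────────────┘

Finding path from (4, 5) to (7, 9):
Path: (4,5) → (4,6) → (4,7) → (4,8) → (4,9) → (5,9) → (6,9) → (7,9)
Distance: 7 steps

Solution:

┌─────┬───────┬─────┐
│     │       │     │
│ ╶─┐ ╵ ┌───╴ └─┐ ╷ │
│   │   │       │ │ │
├─╴ ├─╴ ├─────┐ ╵ │ │
│   │   │     │   │ │
│ ╶─┤ ┌─┤ ┌─╴ ├───┘ │
│   │ │ │ │   │     │
│ ╷ │ │ └─┤ ╶─┴─────┤
│ │ │ │   │A → → → ↓│
│ │ │ │ ╶─┴───┬───┐ │
│ │ │ │       │   │↓│
│ │ │ │ ╶─┐ ╷ │ ╷ │ │
│ │ │ │   │ │ │ │ │↓│
│ │ │ └───┘ ├─┘ │ ╵ │
│ │ │       │   │  B│
│ │ └───┬─╴ │ ╶─┼───┤
│ │     │   │   │   │
│ └───┐ └───┴─╴ └─╴ │
│     │             │
└─────┴─────────────┘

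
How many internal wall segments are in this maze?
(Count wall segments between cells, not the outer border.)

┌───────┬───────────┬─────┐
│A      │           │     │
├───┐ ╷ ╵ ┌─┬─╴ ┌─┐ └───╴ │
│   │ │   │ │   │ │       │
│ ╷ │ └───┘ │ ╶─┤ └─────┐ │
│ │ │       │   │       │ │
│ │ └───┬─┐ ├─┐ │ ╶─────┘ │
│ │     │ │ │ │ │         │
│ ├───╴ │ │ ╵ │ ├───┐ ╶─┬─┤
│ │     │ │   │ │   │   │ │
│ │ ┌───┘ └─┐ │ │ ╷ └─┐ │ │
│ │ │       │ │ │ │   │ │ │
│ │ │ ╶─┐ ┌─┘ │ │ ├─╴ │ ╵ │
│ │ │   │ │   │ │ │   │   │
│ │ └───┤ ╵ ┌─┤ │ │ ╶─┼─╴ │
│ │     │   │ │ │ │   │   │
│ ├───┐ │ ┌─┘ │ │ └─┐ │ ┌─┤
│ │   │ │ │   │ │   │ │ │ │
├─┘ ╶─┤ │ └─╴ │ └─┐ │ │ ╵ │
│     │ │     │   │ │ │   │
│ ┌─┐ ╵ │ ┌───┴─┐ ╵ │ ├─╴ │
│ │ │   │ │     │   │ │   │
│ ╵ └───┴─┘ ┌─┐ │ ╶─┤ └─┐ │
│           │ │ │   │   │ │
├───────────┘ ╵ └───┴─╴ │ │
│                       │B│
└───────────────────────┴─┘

Counting internal wall segments:
Total internal walls: 144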